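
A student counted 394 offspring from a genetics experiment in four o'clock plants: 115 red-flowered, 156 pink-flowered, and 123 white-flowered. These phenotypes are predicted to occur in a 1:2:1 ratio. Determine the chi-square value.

Under the 1:2:1 hypothesis (Σ ratio = 4, N = 394):
  red-flowered: 394 × 1/4 = 98.5
  pink-flowered: 394 × 2/4 = 197
  white-flowered: 394 × 1/4 = 98.5
χ² = Σ (O − E)² / E
  red-flowered: (115 − 98.5)² / 98.5 = 2.7640
  pink-flowered: (156 − 197)² / 197 = 8.5330
  white-flowered: (123 − 98.5)² / 98.5 = 6.0939
χ² = 2.7640 + 8.5330 + 6.0939 = 17.3909 ≈ 17.391

17.391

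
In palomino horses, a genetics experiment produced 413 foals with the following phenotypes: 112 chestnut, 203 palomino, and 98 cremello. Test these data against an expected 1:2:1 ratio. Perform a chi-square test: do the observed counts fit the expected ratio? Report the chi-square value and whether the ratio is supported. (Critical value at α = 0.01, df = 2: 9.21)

The 1:2:1 ratio has 4 parts, so with N = 413 the expected counts are:
  chestnut: 413 × 1/4 = 103.25
  palomino: 413 × 2/4 = 206.5
  cremello: 413 × 1/4 = 103.25
χ² = Σ (O − E)² / E
  chestnut: (112 − 103.25)² / 103.25 = 0.7415
  palomino: (203 − 206.5)² / 206.5 = 0.0593
  cremello: (98 − 103.25)² / 103.25 = 0.2669
χ² = 0.7415 + 0.0593 + 0.2669 = 1.0677 ≈ 1.068
Degrees of freedom = 3 − 1 = 2; critical value at α = 0.01 is 9.21.
Since 1.068 < 9.21, we fail to reject the null hypothesis — the data are consistent with the 1:2:1 ratio.

1.068; consistent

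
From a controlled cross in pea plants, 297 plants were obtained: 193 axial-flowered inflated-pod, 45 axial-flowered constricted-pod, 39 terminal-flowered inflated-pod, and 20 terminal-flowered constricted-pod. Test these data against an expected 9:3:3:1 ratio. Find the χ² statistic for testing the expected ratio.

Expected counts for N = 297 under a 9:3:3:1 ratio (total parts = 16):
  axial-flowered inflated-pod: 297 × 9/16 = 167.0625
  axial-flowered constricted-pod: 297 × 3/16 = 55.6875
  terminal-flowered inflated-pod: 297 × 3/16 = 55.6875
  terminal-flowered constricted-pod: 297 × 1/16 = 18.5625
χ² = Σ (O − E)² / E
  axial-flowered inflated-pod: (193 − 167.0625)² / 167.0625 = 4.0270
  axial-flowered constricted-pod: (45 − 55.6875)² / 55.6875 = 2.0511
  terminal-flowered inflated-pod: (39 − 55.6875)² / 55.6875 = 5.0006
  terminal-flowered constricted-pod: (20 − 18.5625)² / 18.5625 = 0.1113
χ² = 4.0270 + 2.0511 + 5.0006 + 0.1113 = 11.190

11.190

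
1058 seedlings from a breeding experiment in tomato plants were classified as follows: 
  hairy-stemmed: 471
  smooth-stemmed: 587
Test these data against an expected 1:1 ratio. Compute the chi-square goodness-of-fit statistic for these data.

Expected counts for N = 1058 under a 1:1 ratio (total parts = 2):
  hairy-stemmed: 1058 × 1/2 = 529
  smooth-stemmed: 1058 × 1/2 = 529
χ² = Σ (O − E)² / E
  hairy-stemmed: (471 − 529)² / 529 = 6.3592
  smooth-stemmed: (587 − 529)² / 529 = 6.3592
χ² = 6.3592 + 6.3592 = 12.7184 ≈ 12.718

12.718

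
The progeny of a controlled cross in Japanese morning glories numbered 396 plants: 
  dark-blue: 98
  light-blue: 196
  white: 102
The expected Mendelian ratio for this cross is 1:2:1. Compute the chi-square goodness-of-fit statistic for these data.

0.121

Under the 1:2:1 hypothesis (Σ ratio = 4, N = 396):
  dark-blue: 396 × 1/4 = 99
  light-blue: 396 × 2/4 = 198
  white: 396 × 1/4 = 99
χ² = Σ (O − E)² / E
  dark-blue: (98 − 99)² / 99 = 0.0101
  light-blue: (196 − 198)² / 198 = 0.0202
  white: (102 − 99)² / 99 = 0.0909
χ² = 0.0101 + 0.0202 + 0.0909 = 0.1212 ≈ 0.121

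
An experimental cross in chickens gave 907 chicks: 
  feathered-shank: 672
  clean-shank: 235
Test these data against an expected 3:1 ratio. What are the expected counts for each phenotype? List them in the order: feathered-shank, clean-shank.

Total ratio parts = 4. Expected numbers out of 907:
  feathered-shank: 907 × 3/4 = 680.25
  clean-shank: 907 × 1/4 = 226.75

680.25, 226.75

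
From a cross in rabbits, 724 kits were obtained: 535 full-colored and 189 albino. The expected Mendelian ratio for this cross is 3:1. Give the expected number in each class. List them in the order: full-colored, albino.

Expected counts for N = 724 under a 3:1 ratio (total parts = 4):
  full-colored: 724 × 3/4 = 543
  albino: 724 × 1/4 = 181

543, 181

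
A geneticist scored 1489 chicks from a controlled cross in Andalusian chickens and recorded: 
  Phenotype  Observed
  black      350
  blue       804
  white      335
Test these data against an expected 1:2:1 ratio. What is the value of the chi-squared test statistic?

9.813

Expected counts for N = 1489 under a 1:2:1 ratio (total parts = 4):
  black: 1489 × 1/4 = 372.25
  blue: 1489 × 2/4 = 744.5
  white: 1489 × 1/4 = 372.25
χ² = Σ (O − E)² / E
  black: (350 − 372.25)² / 372.25 = 1.3299
  blue: (804 − 744.5)² / 744.5 = 4.7552
  white: (335 − 372.25)² / 372.25 = 3.7275
χ² = 1.3299 + 4.7552 + 3.7275 = 9.8126 ≈ 9.813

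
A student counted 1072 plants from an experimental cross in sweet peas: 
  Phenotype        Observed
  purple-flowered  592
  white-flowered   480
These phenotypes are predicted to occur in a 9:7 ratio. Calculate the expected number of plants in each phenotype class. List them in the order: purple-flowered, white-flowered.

Expected counts for N = 1072 under a 9:7 ratio (total parts = 16):
  purple-flowered: 1072 × 9/16 = 603
  white-flowered: 1072 × 7/16 = 469

603, 469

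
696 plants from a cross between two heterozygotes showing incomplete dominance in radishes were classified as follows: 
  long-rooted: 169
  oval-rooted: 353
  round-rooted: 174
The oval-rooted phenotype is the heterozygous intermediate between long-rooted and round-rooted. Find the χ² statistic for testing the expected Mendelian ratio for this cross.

With incomplete dominance, a heterozygote × heterozygote cross gives a 1:2:1 phenotypic ratio.
Total ratio parts = 4. Expected numbers out of 696:
  long-rooted: 696 × 1/4 = 174
  oval-rooted: 696 × 2/4 = 348
  round-rooted: 696 × 1/4 = 174
χ² = Σ (O − E)² / E
  long-rooted: (169 − 174)² / 174 = 0.1437
  oval-rooted: (353 − 348)² / 348 = 0.0718
  round-rooted: (174 − 174)² / 174 = 0.0000
χ² = 0.1437 + 0.0718 + 0.0000 = 0.2155 ≈ 0.216

0.216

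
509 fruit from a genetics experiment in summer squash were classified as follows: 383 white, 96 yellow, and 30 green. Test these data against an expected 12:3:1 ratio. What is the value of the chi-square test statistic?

0.111

Under the 12:3:1 hypothesis (Σ ratio = 16, N = 509):
  white: 509 × 12/16 = 381.75
  yellow: 509 × 3/16 = 95.4375
  green: 509 × 1/16 = 31.8125
χ² = Σ (O − E)² / E
  white: (383 − 381.75)² / 381.75 = 0.0041
  yellow: (96 − 95.4375)² / 95.4375 = 0.0033
  green: (30 − 31.8125)² / 31.8125 = 0.1033
χ² = 0.0041 + 0.0033 + 0.1033 = 0.1107 ≈ 0.111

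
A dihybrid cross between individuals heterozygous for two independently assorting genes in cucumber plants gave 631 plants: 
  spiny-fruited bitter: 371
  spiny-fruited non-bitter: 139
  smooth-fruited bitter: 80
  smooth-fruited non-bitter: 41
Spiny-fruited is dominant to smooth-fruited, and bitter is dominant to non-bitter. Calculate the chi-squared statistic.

16.813

A dihybrid F₂ with independent assortment and complete dominance at both loci gives a 9:3:3:1 phenotypic ratio.
Expected counts for N = 631 under a 9:3:3:1 ratio (total parts = 16):
  spiny-fruited bitter: 631 × 9/16 = 354.9375
  spiny-fruited non-bitter: 631 × 3/16 = 118.3125
  smooth-fruited bitter: 631 × 3/16 = 118.3125
  smooth-fruited non-bitter: 631 × 1/16 = 39.4375
χ² = Σ (O − E)² / E
  spiny-fruited bitter: (371 − 354.9375)² / 354.9375 = 0.7269
  spiny-fruited non-bitter: (139 − 118.3125)² / 118.3125 = 3.6173
  smooth-fruited bitter: (80 − 118.3125)² / 118.3125 = 12.4065
  smooth-fruited non-bitter: (41 − 39.4375)² / 39.4375 = 0.0619
χ² = 0.7269 + 3.6173 + 12.4065 + 0.0619 = 16.8126 ≈ 16.813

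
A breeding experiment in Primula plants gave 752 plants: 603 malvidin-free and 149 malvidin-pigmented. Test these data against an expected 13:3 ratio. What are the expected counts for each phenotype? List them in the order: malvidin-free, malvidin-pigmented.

611, 141

The 13:3 ratio has 16 parts, so with N = 752 the expected counts are:
  malvidin-free: 752 × 13/16 = 611
  malvidin-pigmented: 752 × 3/16 = 141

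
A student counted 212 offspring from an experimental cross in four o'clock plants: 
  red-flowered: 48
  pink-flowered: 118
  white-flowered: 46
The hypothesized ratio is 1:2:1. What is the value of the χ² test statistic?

Expected counts for N = 212 under a 1:2:1 ratio (total parts = 4):
  red-flowered: 212 × 1/4 = 53
  pink-flowered: 212 × 2/4 = 106
  white-flowered: 212 × 1/4 = 53
χ² = Σ (O − E)² / E
  red-flowered: (48 − 53)² / 53 = 0.4717
  pink-flowered: (118 − 106)² / 106 = 1.3585
  white-flowered: (46 − 53)² / 53 = 0.9245
χ² = 0.4717 + 1.3585 + 0.9245 = 2.7547 ≈ 2.755

2.755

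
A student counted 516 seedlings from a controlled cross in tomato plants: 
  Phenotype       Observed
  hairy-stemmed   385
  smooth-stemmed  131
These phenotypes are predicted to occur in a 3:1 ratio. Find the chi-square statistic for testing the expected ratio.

0.041

Expected counts for N = 516 under a 3:1 ratio (total parts = 4):
  hairy-stemmed: 516 × 3/4 = 387
  smooth-stemmed: 516 × 1/4 = 129
χ² = Σ (O − E)² / E
  hairy-stemmed: (385 − 387)² / 387 = 0.0103
  smooth-stemmed: (131 − 129)² / 129 = 0.0310
χ² = 0.0103 + 0.0310 = 0.0413 ≈ 0.041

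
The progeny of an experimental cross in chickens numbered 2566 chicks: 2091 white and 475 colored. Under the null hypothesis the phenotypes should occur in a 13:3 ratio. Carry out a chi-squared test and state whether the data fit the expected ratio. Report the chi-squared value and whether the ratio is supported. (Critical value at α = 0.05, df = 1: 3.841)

Total ratio parts = 16. Expected numbers out of 2566:
  white: 2566 × 13/16 = 2084.875
  colored: 2566 × 3/16 = 481.125
χ² = Σ (O − E)² / E
  white: (2091 − 2084.875)² / 2084.875 = 0.0180
  colored: (475 − 481.125)² / 481.125 = 0.0780
χ² = 0.0180 + 0.0780 = 0.096
Degrees of freedom = 2 − 1 = 1; critical value at α = 0.05 is 3.841.
Since 0.096 < 3.841, we fail to reject the null hypothesis — the data are consistent with the 13:3 ratio.

0.096; consistent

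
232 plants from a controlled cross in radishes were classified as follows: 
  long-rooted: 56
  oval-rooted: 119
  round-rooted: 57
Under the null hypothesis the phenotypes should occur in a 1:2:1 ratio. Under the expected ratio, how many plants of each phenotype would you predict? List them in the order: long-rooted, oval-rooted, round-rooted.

58, 116, 58

Expected counts for N = 232 under a 1:2:1 ratio (total parts = 4):
  long-rooted: 232 × 1/4 = 58
  oval-rooted: 232 × 2/4 = 116
  round-rooted: 232 × 1/4 = 58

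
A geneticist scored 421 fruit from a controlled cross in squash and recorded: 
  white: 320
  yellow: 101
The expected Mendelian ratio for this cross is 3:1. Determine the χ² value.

0.229

Expected counts for N = 421 under a 3:1 ratio (total parts = 4):
  white: 421 × 3/4 = 315.75
  yellow: 421 × 1/4 = 105.25
χ² = Σ (O − E)² / E
  white: (320 − 315.75)² / 315.75 = 0.0572
  yellow: (101 − 105.25)² / 105.25 = 0.1716
χ² = 0.0572 + 0.1716 = 0.2288 ≈ 0.229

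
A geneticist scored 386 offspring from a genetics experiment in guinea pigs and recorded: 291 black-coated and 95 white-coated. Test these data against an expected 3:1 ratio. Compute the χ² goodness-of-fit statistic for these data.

The 3:1 ratio has 4 parts, so with N = 386 the expected counts are:
  black-coated: 386 × 3/4 = 289.5
  white-coated: 386 × 1/4 = 96.5
χ² = Σ (O − E)² / E
  black-coated: (291 − 289.5)² / 289.5 = 0.0078
  white-coated: (95 − 96.5)² / 96.5 = 0.0233
χ² = 0.0078 + 0.0233 = 0.0311 ≈ 0.031

0.031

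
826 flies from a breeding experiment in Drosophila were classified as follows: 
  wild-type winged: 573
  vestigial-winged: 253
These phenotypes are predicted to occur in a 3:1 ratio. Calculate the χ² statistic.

Total ratio parts = 4. Expected numbers out of 826:
  wild-type winged: 826 × 3/4 = 619.5
  vestigial-winged: 826 × 1/4 = 206.5
χ² = Σ (O − E)² / E
  wild-type winged: (573 − 619.5)² / 619.5 = 3.4903
  vestigial-winged: (253 − 206.5)² / 206.5 = 10.4709
χ² = 3.4903 + 10.4709 = 13.9612 ≈ 13.961

13.961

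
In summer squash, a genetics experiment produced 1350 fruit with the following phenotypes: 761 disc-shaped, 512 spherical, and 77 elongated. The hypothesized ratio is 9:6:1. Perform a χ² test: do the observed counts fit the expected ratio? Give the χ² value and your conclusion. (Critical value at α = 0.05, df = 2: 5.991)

0.713; consistent

Expected counts for N = 1350 under a 9:6:1 ratio (total parts = 16):
  disc-shaped: 1350 × 9/16 = 759.375
  spherical: 1350 × 6/16 = 506.25
  elongated: 1350 × 1/16 = 84.375
χ² = Σ (O − E)² / E
  disc-shaped: (761 − 759.375)² / 759.375 = 0.0035
  spherical: (512 − 506.25)² / 506.25 = 0.0653
  elongated: (77 − 84.375)² / 84.375 = 0.6446
χ² = 0.0035 + 0.0653 + 0.6446 = 0.7134 ≈ 0.713
Degrees of freedom = 3 − 1 = 2; critical value at α = 0.05 is 5.991.
Since 0.713 < 5.991, we fail to reject the null hypothesis — the data are consistent with the 9:6:1 ratio.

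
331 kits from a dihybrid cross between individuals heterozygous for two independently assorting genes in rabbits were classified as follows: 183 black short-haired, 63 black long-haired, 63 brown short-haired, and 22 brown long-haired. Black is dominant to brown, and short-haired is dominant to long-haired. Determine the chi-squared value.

0.166

A dihybrid F₂ with independent assortment and complete dominance at both loci gives a 9:3:3:1 phenotypic ratio.
Expected counts for N = 331 under a 9:3:3:1 ratio (total parts = 16):
  black short-haired: 331 × 9/16 = 186.1875
  black long-haired: 331 × 3/16 = 62.0625
  brown short-haired: 331 × 3/16 = 62.0625
  brown long-haired: 331 × 1/16 = 20.6875
χ² = Σ (O − E)² / E
  black short-haired: (183 − 186.1875)² / 186.1875 = 0.0546
  black long-haired: (63 − 62.0625)² / 62.0625 = 0.0142
  brown short-haired: (63 − 62.0625)² / 62.0625 = 0.0142
  brown long-haired: (22 − 20.6875)² / 20.6875 = 0.0833
χ² = 0.0546 + 0.0142 + 0.0142 + 0.0833 = 0.1663 ≈ 0.166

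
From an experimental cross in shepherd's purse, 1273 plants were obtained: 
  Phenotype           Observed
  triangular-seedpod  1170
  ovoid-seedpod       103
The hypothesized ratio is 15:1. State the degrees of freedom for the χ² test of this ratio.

1

A goodness-of-fit test with 2 phenotype classes has df = 2 − 1 = 1.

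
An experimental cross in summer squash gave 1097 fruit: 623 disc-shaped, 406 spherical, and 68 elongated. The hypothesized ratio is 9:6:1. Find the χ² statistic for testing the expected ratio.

0.132

The 9:6:1 ratio has 16 parts, so with N = 1097 the expected counts are:
  disc-shaped: 1097 × 9/16 = 617.0625
  spherical: 1097 × 6/16 = 411.375
  elongated: 1097 × 1/16 = 68.5625
χ² = Σ (O − E)² / E
  disc-shaped: (623 − 617.0625)² / 617.0625 = 0.0571
  spherical: (406 − 411.375)² / 411.375 = 0.0702
  elongated: (68 − 68.5625)² / 68.5625 = 0.0046
χ² = 0.0571 + 0.0702 + 0.0046 = 0.1319 ≈ 0.132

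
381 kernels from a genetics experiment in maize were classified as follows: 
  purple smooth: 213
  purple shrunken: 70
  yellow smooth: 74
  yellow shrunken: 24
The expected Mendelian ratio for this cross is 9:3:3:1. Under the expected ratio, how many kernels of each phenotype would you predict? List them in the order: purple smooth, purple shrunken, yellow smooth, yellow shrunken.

214.3125, 71.4375, 71.4375, 23.8125

Under the 9:3:3:1 hypothesis (Σ ratio = 16, N = 381):
  purple smooth: 381 × 9/16 = 214.3125
  purple shrunken: 381 × 3/16 = 71.4375
  yellow smooth: 381 × 3/16 = 71.4375
  yellow shrunken: 381 × 1/16 = 23.8125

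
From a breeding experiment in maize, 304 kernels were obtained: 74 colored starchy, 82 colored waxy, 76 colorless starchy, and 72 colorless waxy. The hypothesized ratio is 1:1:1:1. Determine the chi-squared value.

Total ratio parts = 4. Expected numbers out of 304:
  colored starchy: 304 × 1/4 = 76
  colored waxy: 304 × 1/4 = 76
  colorless starchy: 304 × 1/4 = 76
  colorless waxy: 304 × 1/4 = 76
χ² = Σ (O − E)² / E
  colored starchy: (74 − 76)² / 76 = 0.0526
  colored waxy: (82 − 76)² / 76 = 0.4737
  colorless starchy: (76 − 76)² / 76 = 0.0000
  colorless waxy: (72 − 76)² / 76 = 0.2105
χ² = 0.0526 + 0.4737 + 0.0000 + 0.2105 = 0.7368 ≈ 0.737

0.737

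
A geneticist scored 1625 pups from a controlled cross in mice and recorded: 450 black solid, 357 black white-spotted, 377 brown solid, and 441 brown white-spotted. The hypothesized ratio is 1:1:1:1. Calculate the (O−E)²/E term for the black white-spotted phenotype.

5.971

Expected counts for N = 1625 under a 1:1:1:1 ratio (total parts = 4):
  black solid: 1625 × 1/4 = 406.25
  black white-spotted: 1625 × 1/4 = 406.25
  brown solid: 1625 × 1/4 = 406.25
  brown white-spotted: 1625 × 1/4 = 406.25
Contribution of black white-spotted: (357 − 406.25)² / 406.25 = 5.9706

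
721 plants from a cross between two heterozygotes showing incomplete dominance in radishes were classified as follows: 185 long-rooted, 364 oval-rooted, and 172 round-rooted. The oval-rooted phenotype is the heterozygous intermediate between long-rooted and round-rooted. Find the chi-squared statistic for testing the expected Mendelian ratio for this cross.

0.537

With incomplete dominance, a heterozygote × heterozygote cross gives a 1:2:1 phenotypic ratio.
Total ratio parts = 4. Expected numbers out of 721:
  long-rooted: 721 × 1/4 = 180.25
  oval-rooted: 721 × 2/4 = 360.5
  round-rooted: 721 × 1/4 = 180.25
χ² = Σ (O − E)² / E
  long-rooted: (185 − 180.25)² / 180.25 = 0.1252
  oval-rooted: (364 − 360.5)² / 360.5 = 0.0340
  round-rooted: (172 − 180.25)² / 180.25 = 0.3776
χ² = 0.1252 + 0.0340 + 0.3776 = 0.5368 ≈ 0.537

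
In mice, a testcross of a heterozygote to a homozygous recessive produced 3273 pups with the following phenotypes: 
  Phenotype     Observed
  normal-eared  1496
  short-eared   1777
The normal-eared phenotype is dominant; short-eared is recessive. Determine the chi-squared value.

A testcross of a heterozygote (Aa × aa) gives a 1:1 phenotypic ratio.
Total ratio parts = 2. Expected numbers out of 3273:
  normal-eared: 3273 × 1/2 = 1636.5
  short-eared: 3273 × 1/2 = 1636.5
χ² = Σ (O − E)² / E
  normal-eared: (1496 − 1636.5)² / 1636.5 = 12.0625
  short-eared: (1777 − 1636.5)² / 1636.5 = 12.0625
χ² = 12.0625 + 12.0625 = 24.125

24.125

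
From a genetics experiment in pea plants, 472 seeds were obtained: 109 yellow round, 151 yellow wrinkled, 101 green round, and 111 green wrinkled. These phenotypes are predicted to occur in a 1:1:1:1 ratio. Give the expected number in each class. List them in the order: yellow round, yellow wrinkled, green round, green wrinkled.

Total ratio parts = 4. Expected numbers out of 472:
  yellow round: 472 × 1/4 = 118
  yellow wrinkled: 472 × 1/4 = 118
  green round: 472 × 1/4 = 118
  green wrinkled: 472 × 1/4 = 118

118, 118, 118, 118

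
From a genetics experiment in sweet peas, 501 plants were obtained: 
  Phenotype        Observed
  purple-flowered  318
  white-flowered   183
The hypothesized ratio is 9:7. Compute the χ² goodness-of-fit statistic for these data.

10.621

Expected counts for N = 501 under a 9:7 ratio (total parts = 16):
  purple-flowered: 501 × 9/16 = 281.8125
  white-flowered: 501 × 7/16 = 219.1875
χ² = Σ (O − E)² / E
  purple-flowered: (318 − 281.8125)² / 281.8125 = 4.6468
  white-flowered: (183 − 219.1875)² / 219.1875 = 5.9745
χ² = 4.6468 + 5.9745 = 10.6213 ≈ 10.621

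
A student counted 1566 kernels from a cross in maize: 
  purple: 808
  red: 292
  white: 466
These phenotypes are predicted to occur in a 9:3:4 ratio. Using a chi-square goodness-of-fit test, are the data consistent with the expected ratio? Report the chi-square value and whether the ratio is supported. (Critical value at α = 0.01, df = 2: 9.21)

Expected counts for N = 1566 under a 9:3:4 ratio (total parts = 16):
  purple: 1566 × 9/16 = 880.875
  red: 1566 × 3/16 = 293.625
  white: 1566 × 4/16 = 391.5
χ² = Σ (O − E)² / E
  purple: (808 − 880.875)² / 880.875 = 6.0290
  red: (292 − 293.625)² / 293.625 = 0.0090
  white: (466 − 391.5)² / 391.5 = 14.1769
χ² = 6.0290 + 0.0090 + 14.1769 = 20.2149 ≈ 20.215
Degrees of freedom = 3 − 1 = 2; critical value at α = 0.01 is 9.21.
Since 20.215 > 9.21, we reject the null hypothesis — the data do not fit the 9:3:4 ratio.

20.215; not consistent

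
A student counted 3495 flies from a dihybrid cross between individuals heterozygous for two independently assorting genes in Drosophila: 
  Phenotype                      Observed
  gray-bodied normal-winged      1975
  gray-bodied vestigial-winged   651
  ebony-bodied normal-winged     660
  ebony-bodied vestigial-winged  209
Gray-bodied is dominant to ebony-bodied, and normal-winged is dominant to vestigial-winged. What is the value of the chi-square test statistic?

A dihybrid F₂ with independent assortment and complete dominance at both loci gives a 9:3:3:1 phenotypic ratio.
Total ratio parts = 16. Expected numbers out of 3495:
  gray-bodied normal-winged: 3495 × 9/16 = 1965.9375
  gray-bodied vestigial-winged: 3495 × 3/16 = 655.3125
  ebony-bodied normal-winged: 3495 × 3/16 = 655.3125
  ebony-bodied vestigial-winged: 3495 × 1/16 = 218.4375
χ² = Σ (O − E)² / E
  gray-bodied normal-winged: (1975 − 1965.9375)² / 1965.9375 = 0.0418
  gray-bodied vestigial-winged: (651 − 655.3125)² / 655.3125 = 0.0284
  ebony-bodied normal-winged: (660 − 655.3125)² / 655.3125 = 0.0335
  ebony-bodied vestigial-winged: (209 − 218.4375)² / 218.4375 = 0.4077
χ² = 0.0418 + 0.0284 + 0.0335 + 0.4077 = 0.5114 ≈ 0.511

0.511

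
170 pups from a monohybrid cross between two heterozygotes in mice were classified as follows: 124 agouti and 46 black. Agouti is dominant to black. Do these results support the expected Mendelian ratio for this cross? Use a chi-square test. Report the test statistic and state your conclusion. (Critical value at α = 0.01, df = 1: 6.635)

0.384; consistent

For a monohybrid cross between heterozygotes with complete dominance, the expected phenotypic ratio is 3:1.
Under the 3:1 hypothesis (Σ ratio = 4, N = 170):
  agouti: 170 × 3/4 = 127.5
  black: 170 × 1/4 = 42.5
χ² = Σ (O − E)² / E
  agouti: (124 − 127.5)² / 127.5 = 0.0961
  black: (46 − 42.5)² / 42.5 = 0.2882
χ² = 0.0961 + 0.2882 = 0.3843 ≈ 0.384
Degrees of freedom = 2 − 1 = 1; critical value at α = 0.01 is 6.635.
Since 0.384 < 6.635, we fail to reject the null hypothesis — the data are consistent with the 3:1 ratio.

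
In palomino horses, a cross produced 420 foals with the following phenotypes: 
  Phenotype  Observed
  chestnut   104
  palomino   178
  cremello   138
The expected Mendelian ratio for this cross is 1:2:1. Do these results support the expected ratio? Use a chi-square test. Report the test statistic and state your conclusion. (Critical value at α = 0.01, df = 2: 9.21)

Expected counts for N = 420 under a 1:2:1 ratio (total parts = 4):
  chestnut: 420 × 1/4 = 105
  palomino: 420 × 2/4 = 210
  cremello: 420 × 1/4 = 105
χ² = Σ (O − E)² / E
  chestnut: (104 − 105)² / 105 = 0.0095
  palomino: (178 − 210)² / 210 = 4.8762
  cremello: (138 − 105)² / 105 = 10.3714
χ² = 0.0095 + 4.8762 + 10.3714 = 15.2571 ≈ 15.257
Degrees of freedom = 3 − 1 = 2; critical value at α = 0.01 is 9.21.
Since 15.257 > 9.21, we reject the null hypothesis — the data do not fit the 1:2:1 ratio.

15.257; not consistent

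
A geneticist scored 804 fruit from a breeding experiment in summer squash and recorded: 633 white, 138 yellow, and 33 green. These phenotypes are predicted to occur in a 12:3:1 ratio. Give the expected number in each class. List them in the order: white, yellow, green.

Under the 12:3:1 hypothesis (Σ ratio = 16, N = 804):
  white: 804 × 12/16 = 603
  yellow: 804 × 3/16 = 150.75
  green: 804 × 1/16 = 50.25

603, 150.75, 50.25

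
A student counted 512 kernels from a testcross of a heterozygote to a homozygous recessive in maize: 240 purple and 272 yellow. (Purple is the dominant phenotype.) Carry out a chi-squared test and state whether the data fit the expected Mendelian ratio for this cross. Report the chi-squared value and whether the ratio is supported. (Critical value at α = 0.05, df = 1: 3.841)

A testcross of a heterozygote (Aa × aa) gives a 1:1 phenotypic ratio.
Under the 1:1 hypothesis (Σ ratio = 2, N = 512):
  purple: 512 × 1/2 = 256
  yellow: 512 × 1/2 = 256
χ² = Σ (O − E)² / E
  purple: (240 − 256)² / 256 = 1.0000
  yellow: (272 − 256)² / 256 = 1.0000
χ² = 1.0000 + 1.0000 = 2.000
Degrees of freedom = 2 − 1 = 1; critical value at α = 0.05 is 3.841.
Since 2.000 < 3.841, we fail to reject the null hypothesis — the data are consistent with the 1:1 ratio.

2.000; consistent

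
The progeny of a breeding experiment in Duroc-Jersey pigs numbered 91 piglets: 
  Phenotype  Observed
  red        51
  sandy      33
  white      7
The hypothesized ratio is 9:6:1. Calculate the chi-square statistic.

0.341

The 9:6:1 ratio has 16 parts, so with N = 91 the expected counts are:
  red: 91 × 9/16 = 51.1875
  sandy: 91 × 6/16 = 34.125
  white: 91 × 1/16 = 5.6875
χ² = Σ (O − E)² / E
  red: (51 − 51.1875)² / 51.1875 = 0.0007
  sandy: (33 − 34.125)² / 34.125 = 0.0371
  white: (7 − 5.6875)² / 5.6875 = 0.3029
χ² = 0.0007 + 0.0371 + 0.3029 = 0.3407 ≈ 0.341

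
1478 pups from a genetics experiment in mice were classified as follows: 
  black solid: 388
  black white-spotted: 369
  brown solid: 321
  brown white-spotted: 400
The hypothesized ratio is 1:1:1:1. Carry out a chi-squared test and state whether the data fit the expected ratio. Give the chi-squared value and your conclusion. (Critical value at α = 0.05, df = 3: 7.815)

Expected counts for N = 1478 under a 1:1:1:1 ratio (total parts = 4):
  black solid: 1478 × 1/4 = 369.5
  black white-spotted: 1478 × 1/4 = 369.5
  brown solid: 1478 × 1/4 = 369.5
  brown white-spotted: 1478 × 1/4 = 369.5
χ² = Σ (O − E)² / E
  black solid: (388 − 369.5)² / 369.5 = 0.9263
  black white-spotted: (369 − 369.5)² / 369.5 = 0.0007
  brown solid: (321 − 369.5)² / 369.5 = 6.3660
  brown white-spotted: (400 − 369.5)² / 369.5 = 2.5176
χ² = 0.9263 + 0.0007 + 6.3660 + 2.5176 = 9.8106 ≈ 9.811
Degrees of freedom = 4 − 1 = 3; critical value at α = 0.05 is 7.815.
Since 9.811 > 7.815, we reject the null hypothesis — the data do not fit the 1:1:1:1 ratio.

9.811; not consistent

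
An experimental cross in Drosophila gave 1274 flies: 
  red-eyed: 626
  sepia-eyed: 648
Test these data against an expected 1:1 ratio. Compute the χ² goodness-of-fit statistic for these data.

0.380

Under the 1:1 hypothesis (Σ ratio = 2, N = 1274):
  red-eyed: 1274 × 1/2 = 637
  sepia-eyed: 1274 × 1/2 = 637
χ² = Σ (O − E)² / E
  red-eyed: (626 − 637)² / 637 = 0.1900
  sepia-eyed: (648 − 637)² / 637 = 0.1900
χ² = 0.1900 + 0.1900 = 0.380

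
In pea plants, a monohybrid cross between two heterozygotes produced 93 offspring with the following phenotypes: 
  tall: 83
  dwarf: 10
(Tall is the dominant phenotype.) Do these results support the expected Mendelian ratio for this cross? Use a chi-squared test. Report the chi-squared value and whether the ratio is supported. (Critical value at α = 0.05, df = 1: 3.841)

For a monohybrid cross between heterozygotes with complete dominance, the expected phenotypic ratio is 3:1.
The 3:1 ratio has 4 parts, so with N = 93 the expected counts are:
  tall: 93 × 3/4 = 69.75
  dwarf: 93 × 1/4 = 23.25
χ² = Σ (O − E)² / E
  tall: (83 − 69.75)² / 69.75 = 2.5170
  dwarf: (10 − 23.25)² / 23.25 = 7.5511
χ² = 2.5170 + 7.5511 = 10.0681 ≈ 10.068
Degrees of freedom = 2 − 1 = 1; critical value at α = 0.05 is 3.841.
Since 10.068 > 3.841, we reject the null hypothesis — the data do not fit the 3:1 ratio.

10.068; not consistent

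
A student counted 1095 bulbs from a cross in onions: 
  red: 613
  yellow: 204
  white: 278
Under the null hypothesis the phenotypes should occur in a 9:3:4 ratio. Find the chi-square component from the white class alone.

0.066

Expected counts for N = 1095 under a 9:3:4 ratio (total parts = 16):
  red: 1095 × 9/16 = 615.9375
  yellow: 1095 × 3/16 = 205.3125
  white: 1095 × 4/16 = 273.75
Contribution of white: (278 − 273.75)² / 273.75 = 0.0660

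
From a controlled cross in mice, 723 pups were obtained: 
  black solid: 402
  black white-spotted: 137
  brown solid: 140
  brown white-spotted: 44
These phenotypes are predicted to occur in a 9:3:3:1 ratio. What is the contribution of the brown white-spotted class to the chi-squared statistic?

Under the 9:3:3:1 hypothesis (Σ ratio = 16, N = 723):
  black solid: 723 × 9/16 = 406.6875
  black white-spotted: 723 × 3/16 = 135.5625
  brown solid: 723 × 3/16 = 135.5625
  brown white-spotted: 723 × 1/16 = 45.1875
Contribution of brown white-spotted: (44 − 45.1875)² / 45.1875 = 0.0312

0.031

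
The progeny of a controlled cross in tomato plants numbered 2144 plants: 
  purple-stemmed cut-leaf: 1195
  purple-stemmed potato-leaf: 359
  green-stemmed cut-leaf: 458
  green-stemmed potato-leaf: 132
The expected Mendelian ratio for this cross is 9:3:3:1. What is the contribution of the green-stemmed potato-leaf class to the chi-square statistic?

Total ratio parts = 16. Expected numbers out of 2144:
  purple-stemmed cut-leaf: 2144 × 9/16 = 1206
  purple-stemmed potato-leaf: 2144 × 3/16 = 402
  green-stemmed cut-leaf: 2144 × 3/16 = 402
  green-stemmed potato-leaf: 2144 × 1/16 = 134
Contribution of green-stemmed potato-leaf: (132 − 134)² / 134 = 0.0299

0.030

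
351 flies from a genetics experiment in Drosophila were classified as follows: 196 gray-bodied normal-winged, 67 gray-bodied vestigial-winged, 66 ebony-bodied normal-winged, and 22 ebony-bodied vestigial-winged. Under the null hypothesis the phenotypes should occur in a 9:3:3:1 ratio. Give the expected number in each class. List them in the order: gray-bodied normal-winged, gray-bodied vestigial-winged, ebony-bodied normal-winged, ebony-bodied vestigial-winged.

197.4375, 65.8125, 65.8125, 21.9375

The 9:3:3:1 ratio has 16 parts, so with N = 351 the expected counts are:
  gray-bodied normal-winged: 351 × 9/16 = 197.4375
  gray-bodied vestigial-winged: 351 × 3/16 = 65.8125
  ebony-bodied normal-winged: 351 × 3/16 = 65.8125
  ebony-bodied vestigial-winged: 351 × 1/16 = 21.9375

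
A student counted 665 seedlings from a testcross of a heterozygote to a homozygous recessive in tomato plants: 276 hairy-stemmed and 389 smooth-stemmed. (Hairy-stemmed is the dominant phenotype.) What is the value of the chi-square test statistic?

19.202

A testcross of a heterozygote (Aa × aa) gives a 1:1 phenotypic ratio.
The 1:1 ratio has 2 parts, so with N = 665 the expected counts are:
  hairy-stemmed: 665 × 1/2 = 332.5
  smooth-stemmed: 665 × 1/2 = 332.5
χ² = Σ (O − E)² / E
  hairy-stemmed: (276 − 332.5)² / 332.5 = 9.6008
  smooth-stemmed: (389 − 332.5)² / 332.5 = 9.6008
χ² = 9.6008 + 9.6008 = 19.2016 ≈ 19.202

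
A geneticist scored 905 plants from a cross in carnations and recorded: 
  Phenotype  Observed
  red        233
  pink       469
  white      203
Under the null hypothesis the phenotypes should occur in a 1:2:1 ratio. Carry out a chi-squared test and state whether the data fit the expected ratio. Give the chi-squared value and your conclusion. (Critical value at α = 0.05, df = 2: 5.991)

3.192; consistent

Under the 1:2:1 hypothesis (Σ ratio = 4, N = 905):
  red: 905 × 1/4 = 226.25
  pink: 905 × 2/4 = 452.5
  white: 905 × 1/4 = 226.25
χ² = Σ (O − E)² / E
  red: (233 − 226.25)² / 226.25 = 0.2014
  pink: (469 − 452.5)² / 452.5 = 0.6017
  white: (203 − 226.25)² / 226.25 = 2.3892
χ² = 0.2014 + 0.6017 + 2.3892 = 3.1923 ≈ 3.192
Degrees of freedom = 3 − 1 = 2; critical value at α = 0.05 is 5.991.
Since 3.192 < 5.991, we fail to reject the null hypothesis — the data are consistent with the 1:2:1 ratio.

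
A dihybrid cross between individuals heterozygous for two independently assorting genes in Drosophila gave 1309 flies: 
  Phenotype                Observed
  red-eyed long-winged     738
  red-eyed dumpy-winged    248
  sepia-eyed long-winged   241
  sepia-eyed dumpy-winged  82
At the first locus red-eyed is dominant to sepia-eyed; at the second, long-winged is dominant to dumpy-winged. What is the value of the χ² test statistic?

A dihybrid F₂ with independent assortment and complete dominance at both loci gives a 9:3:3:1 phenotypic ratio.
The 9:3:3:1 ratio has 16 parts, so with N = 1309 the expected counts are:
  red-eyed long-winged: 1309 × 9/16 = 736.3125
  red-eyed dumpy-winged: 1309 × 3/16 = 245.4375
  sepia-eyed long-winged: 1309 × 3/16 = 245.4375
  sepia-eyed dumpy-winged: 1309 × 1/16 = 81.8125
χ² = Σ (O − E)² / E
  red-eyed long-winged: (738 − 736.3125)² / 736.3125 = 0.0039
  red-eyed dumpy-winged: (248 − 245.4375)² / 245.4375 = 0.0268
  sepia-eyed long-winged: (241 − 245.4375)² / 245.4375 = 0.0802
  sepia-eyed dumpy-winged: (82 − 81.8125)² / 81.8125 = 0.0004
χ² = 0.0039 + 0.0268 + 0.0802 + 0.0004 = 0.1113 ≈ 0.111

0.111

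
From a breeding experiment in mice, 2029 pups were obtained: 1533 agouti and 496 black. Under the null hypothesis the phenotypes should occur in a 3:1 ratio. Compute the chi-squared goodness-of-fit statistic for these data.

0.333

Total ratio parts = 4. Expected numbers out of 2029:
  agouti: 2029 × 3/4 = 1521.75
  black: 2029 × 1/4 = 507.25
χ² = Σ (O − E)² / E
  agouti: (1533 − 1521.75)² / 1521.75 = 0.0832
  black: (496 − 507.25)² / 507.25 = 0.2495
χ² = 0.0832 + 0.2495 = 0.3327 ≈ 0.333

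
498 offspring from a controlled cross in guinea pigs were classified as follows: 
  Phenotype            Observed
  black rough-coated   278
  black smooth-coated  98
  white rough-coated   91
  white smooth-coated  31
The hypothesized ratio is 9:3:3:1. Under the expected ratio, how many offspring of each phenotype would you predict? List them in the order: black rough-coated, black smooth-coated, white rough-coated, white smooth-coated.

280.125, 93.375, 93.375, 31.125

Under the 9:3:3:1 hypothesis (Σ ratio = 16, N = 498):
  black rough-coated: 498 × 9/16 = 280.125
  black smooth-coated: 498 × 3/16 = 93.375
  white rough-coated: 498 × 3/16 = 93.375
  white smooth-coated: 498 × 1/16 = 31.125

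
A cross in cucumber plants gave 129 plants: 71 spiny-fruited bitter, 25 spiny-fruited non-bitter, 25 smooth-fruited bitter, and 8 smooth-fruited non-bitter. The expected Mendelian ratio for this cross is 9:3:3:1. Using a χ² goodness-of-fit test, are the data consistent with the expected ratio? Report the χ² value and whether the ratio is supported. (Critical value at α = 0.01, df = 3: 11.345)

Total ratio parts = 16. Expected numbers out of 129:
  spiny-fruited bitter: 129 × 9/16 = 72.5625
  spiny-fruited non-bitter: 129 × 3/16 = 24.1875
  smooth-fruited bitter: 129 × 3/16 = 24.1875
  smooth-fruited non-bitter: 129 × 1/16 = 8.0625
χ² = Σ (O − E)² / E
  spiny-fruited bitter: (71 − 72.5625)² / 72.5625 = 0.0336
  spiny-fruited non-bitter: (25 − 24.1875)² / 24.1875 = 0.0273
  smooth-fruited bitter: (25 − 24.1875)² / 24.1875 = 0.0273
  smooth-fruited non-bitter: (8 − 8.0625)² / 8.0625 = 0.0005
χ² = 0.0336 + 0.0273 + 0.0273 + 0.0005 = 0.0887 ≈ 0.089
Degrees of freedom = 4 − 1 = 3; critical value at α = 0.01 is 11.345.
Since 0.089 < 11.345, we fail to reject the null hypothesis — the data are consistent with the 9:3:3:1 ratio.

0.089; consistent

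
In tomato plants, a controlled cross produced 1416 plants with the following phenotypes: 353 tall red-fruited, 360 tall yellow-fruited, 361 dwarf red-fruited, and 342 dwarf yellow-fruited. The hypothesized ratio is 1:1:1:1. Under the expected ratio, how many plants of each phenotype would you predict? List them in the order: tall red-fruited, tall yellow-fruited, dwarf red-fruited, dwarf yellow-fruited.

Under the 1:1:1:1 hypothesis (Σ ratio = 4, N = 1416):
  tall red-fruited: 1416 × 1/4 = 354
  tall yellow-fruited: 1416 × 1/4 = 354
  dwarf red-fruited: 1416 × 1/4 = 354
  dwarf yellow-fruited: 1416 × 1/4 = 354

354, 354, 354, 354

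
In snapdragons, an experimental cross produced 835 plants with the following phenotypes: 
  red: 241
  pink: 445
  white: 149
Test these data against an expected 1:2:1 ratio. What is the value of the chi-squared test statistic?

23.896

Under the 1:2:1 hypothesis (Σ ratio = 4, N = 835):
  red: 835 × 1/4 = 208.75
  pink: 835 × 2/4 = 417.5
  white: 835 × 1/4 = 208.75
χ² = Σ (O − E)² / E
  red: (241 − 208.75)² / 208.75 = 4.9823
  pink: (445 − 417.5)² / 417.5 = 1.8114
  white: (149 − 208.75)² / 208.75 = 17.1021
χ² = 4.9823 + 1.8114 + 17.1021 = 23.8958 ≈ 23.896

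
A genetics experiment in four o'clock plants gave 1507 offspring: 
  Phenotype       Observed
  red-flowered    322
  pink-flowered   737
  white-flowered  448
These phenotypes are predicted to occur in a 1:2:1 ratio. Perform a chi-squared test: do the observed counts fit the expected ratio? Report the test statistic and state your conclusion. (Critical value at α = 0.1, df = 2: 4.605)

21.792; not consistent

Expected counts for N = 1507 under a 1:2:1 ratio (total parts = 4):
  red-flowered: 1507 × 1/4 = 376.75
  pink-flowered: 1507 × 2/4 = 753.5
  white-flowered: 1507 × 1/4 = 376.75
χ² = Σ (O − E)² / E
  red-flowered: (322 − 376.75)² / 376.75 = 7.9564
  pink-flowered: (737 − 753.5)² / 753.5 = 0.3613
  white-flowered: (448 − 376.75)² / 376.75 = 13.4746
χ² = 7.9564 + 0.3613 + 13.4746 = 21.7923 ≈ 21.792
Degrees of freedom = 3 − 1 = 2; critical value at α = 0.1 is 4.605.
Since 21.792 > 4.605, we reject the null hypothesis — the data do not fit the 1:2:1 ratio.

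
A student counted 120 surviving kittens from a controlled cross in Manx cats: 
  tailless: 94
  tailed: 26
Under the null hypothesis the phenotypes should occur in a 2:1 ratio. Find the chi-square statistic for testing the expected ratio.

7.350

Expected counts for N = 120 under a 2:1 ratio (total parts = 3):
  tailless: 120 × 2/3 = 80
  tailed: 120 × 1/3 = 40
χ² = Σ (O − E)² / E
  tailless: (94 − 80)² / 80 = 2.4500
  tailed: (26 − 40)² / 40 = 4.9000
χ² = 2.4500 + 4.9000 = 7.350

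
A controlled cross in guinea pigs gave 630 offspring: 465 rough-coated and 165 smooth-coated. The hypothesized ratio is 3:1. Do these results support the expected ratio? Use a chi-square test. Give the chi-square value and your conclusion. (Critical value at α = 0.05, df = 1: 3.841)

0.476; consistent

Expected counts for N = 630 under a 3:1 ratio (total parts = 4):
  rough-coated: 630 × 3/4 = 472.5
  smooth-coated: 630 × 1/4 = 157.5
χ² = Σ (O − E)² / E
  rough-coated: (465 − 472.5)² / 472.5 = 0.1190
  smooth-coated: (165 − 157.5)² / 157.5 = 0.3571
χ² = 0.1190 + 0.3571 = 0.4761 ≈ 0.476
Degrees of freedom = 2 − 1 = 1; critical value at α = 0.05 is 3.841.
Since 0.476 < 3.841, we fail to reject the null hypothesis — the data are consistent with the 3:1 ratio.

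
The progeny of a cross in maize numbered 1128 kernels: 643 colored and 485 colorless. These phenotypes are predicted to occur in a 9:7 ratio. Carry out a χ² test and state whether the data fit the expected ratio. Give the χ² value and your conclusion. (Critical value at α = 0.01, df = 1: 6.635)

0.260; consistent

Expected counts for N = 1128 under a 9:7 ratio (total parts = 16):
  colored: 1128 × 9/16 = 634.5
  colorless: 1128 × 7/16 = 493.5
χ² = Σ (O − E)² / E
  colored: (643 − 634.5)² / 634.5 = 0.1139
  colorless: (485 − 493.5)² / 493.5 = 0.1464
χ² = 0.1139 + 0.1464 = 0.2603 ≈ 0.260
Degrees of freedom = 2 − 1 = 1; critical value at α = 0.01 is 6.635.
Since 0.260 < 6.635, we fail to reject the null hypothesis — the data are consistent with the 9:7 ratio.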